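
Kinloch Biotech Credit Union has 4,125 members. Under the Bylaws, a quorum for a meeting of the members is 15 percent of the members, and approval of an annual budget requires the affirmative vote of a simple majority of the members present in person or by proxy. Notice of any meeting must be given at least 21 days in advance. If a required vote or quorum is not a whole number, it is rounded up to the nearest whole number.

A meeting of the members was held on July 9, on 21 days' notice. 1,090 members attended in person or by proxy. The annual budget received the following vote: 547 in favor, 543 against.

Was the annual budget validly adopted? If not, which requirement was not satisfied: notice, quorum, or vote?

Notice: 21 days given; 21 required. Satisfied.
Quorum: 15% of 4,125 = 618.75, rounded up to 619; 1,090 present. Satisfied.
Vote: requires a majority of those present (1,090); a majority of 1090 is 546, so 546 needed; 547 in favor. Satisfied.

Valid — all requirements satisfied.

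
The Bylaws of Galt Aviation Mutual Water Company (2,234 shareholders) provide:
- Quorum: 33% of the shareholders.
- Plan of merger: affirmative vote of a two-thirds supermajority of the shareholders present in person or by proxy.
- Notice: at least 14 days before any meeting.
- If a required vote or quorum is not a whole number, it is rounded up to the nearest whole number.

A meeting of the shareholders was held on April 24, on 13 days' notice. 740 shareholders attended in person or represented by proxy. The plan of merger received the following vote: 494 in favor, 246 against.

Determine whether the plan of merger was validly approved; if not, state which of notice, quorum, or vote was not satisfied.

Invalid — notice requirement not satisfied.

Notice: 13 days given; 14 required. Not satisfied.
Quorum: 33% of 2,234 = 737.22, rounded up to 738; 740 present. Satisfied.
Vote: requires two-thirds of those present (740); 2/3 of 740 = 493.33, rounded up to 494, so 494 needed; 494 in favor. Satisfied.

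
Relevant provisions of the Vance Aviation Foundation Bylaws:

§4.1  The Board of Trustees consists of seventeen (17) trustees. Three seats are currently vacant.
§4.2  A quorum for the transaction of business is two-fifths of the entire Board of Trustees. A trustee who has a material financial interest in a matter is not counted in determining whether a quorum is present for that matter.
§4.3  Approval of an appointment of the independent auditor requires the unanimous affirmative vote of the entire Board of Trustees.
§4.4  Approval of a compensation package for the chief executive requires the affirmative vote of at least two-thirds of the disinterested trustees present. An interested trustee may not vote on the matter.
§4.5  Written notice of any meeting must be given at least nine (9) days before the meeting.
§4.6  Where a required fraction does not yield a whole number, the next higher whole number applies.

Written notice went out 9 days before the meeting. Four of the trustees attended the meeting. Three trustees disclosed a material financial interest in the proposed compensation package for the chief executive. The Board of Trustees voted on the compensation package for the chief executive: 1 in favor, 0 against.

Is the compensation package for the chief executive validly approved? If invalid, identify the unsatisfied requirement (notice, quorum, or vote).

Notice: 9 days given; 9 required (9 ≥ 9). Satisfied.
Quorum: 4 present, but the 3 interested trustees do not count, leaving 1. Quorum is 7. Not satisfied.
Vote: the compensation package for the chief executive requires two-thirds of the disinterested trustees present (4 − 3 = 1). 2/3 of 1 = 0.67, rounded up to 1, so 1 affirmative vote is needed; 1 voted in favor. Satisfied. (Moot — without a quorum no business can be validly transacted.)

Invalid — quorum requirement not satisfied.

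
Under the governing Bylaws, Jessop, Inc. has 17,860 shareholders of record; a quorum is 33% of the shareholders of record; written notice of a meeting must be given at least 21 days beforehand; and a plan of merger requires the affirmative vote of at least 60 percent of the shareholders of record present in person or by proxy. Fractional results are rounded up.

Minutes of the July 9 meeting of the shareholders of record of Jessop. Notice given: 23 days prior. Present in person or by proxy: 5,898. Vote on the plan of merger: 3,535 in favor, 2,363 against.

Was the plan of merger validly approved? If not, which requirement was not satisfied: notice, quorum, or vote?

Notice: 23 days given; 21 required. Satisfied.
Quorum: 33% of 17,860 = 5,893.80, rounded up to 5,894; 5,898 present. Satisfied.
Vote: requires three-fifths of those present (5,898); 3/5 of 5898 = 3538.80, rounded up to 3539, so 3,539 needed; 3,535 in favor. Not satisfied.

Invalid — vote requirement not satisfied.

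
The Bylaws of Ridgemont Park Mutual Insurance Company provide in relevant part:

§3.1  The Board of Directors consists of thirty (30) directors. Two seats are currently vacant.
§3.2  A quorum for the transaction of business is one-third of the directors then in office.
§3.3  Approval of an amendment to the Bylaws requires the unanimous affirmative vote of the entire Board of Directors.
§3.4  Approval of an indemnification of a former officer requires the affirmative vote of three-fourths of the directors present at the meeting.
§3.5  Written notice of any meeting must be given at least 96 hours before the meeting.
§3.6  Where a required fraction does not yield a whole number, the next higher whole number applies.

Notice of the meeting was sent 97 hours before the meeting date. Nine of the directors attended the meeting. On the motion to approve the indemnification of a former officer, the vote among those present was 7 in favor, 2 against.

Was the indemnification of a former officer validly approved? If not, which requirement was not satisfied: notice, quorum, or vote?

Invalid — quorum requirement not satisfied.

Notice: 97 hours given; 96 required (97 ≥ 96). Satisfied.
Quorum: 9 present; quorum is 10. Not satisfied.
Vote: the indemnification of a former officer requires three-fourths of the directors present (9). 3/4 of 9 = 6.75, rounded up to 7, so 7 affirmative votes are needed; 7 voted in favor. Satisfied. (Moot — without a quorum no business can be validly transacted.)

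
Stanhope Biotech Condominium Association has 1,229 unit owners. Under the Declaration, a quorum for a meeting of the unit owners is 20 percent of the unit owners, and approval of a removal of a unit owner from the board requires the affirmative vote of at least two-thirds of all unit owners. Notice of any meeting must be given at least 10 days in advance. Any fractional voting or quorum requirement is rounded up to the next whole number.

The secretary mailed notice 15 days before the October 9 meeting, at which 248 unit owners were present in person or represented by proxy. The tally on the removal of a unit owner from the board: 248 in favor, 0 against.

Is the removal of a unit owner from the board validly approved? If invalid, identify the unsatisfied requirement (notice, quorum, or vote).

Notice: 15 days given; 10 required. Satisfied.
Quorum: 20% of 1,229 = 245.80, rounded up to 246; 248 present. Satisfied.
Vote: requires two-thirds of all unit owners (1,229); 2/3 of 1229 = 819.33, rounded up to 820, so 820 needed; 248 in favor. Not satisfied.

Invalid — vote requirement not satisfied.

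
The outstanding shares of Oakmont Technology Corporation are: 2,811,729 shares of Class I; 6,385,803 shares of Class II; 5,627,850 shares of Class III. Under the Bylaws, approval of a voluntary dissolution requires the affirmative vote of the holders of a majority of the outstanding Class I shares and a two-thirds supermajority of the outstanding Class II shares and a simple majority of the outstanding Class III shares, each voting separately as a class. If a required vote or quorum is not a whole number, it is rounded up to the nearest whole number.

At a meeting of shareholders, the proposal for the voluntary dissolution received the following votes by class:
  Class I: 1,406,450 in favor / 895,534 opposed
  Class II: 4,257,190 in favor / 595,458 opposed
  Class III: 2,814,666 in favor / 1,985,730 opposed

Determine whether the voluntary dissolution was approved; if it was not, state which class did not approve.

Not approved — the Class II shares did not give the required vote.

Class I: a majority of 2811729 is 1405865; 1,405,865 required, 1,406,450 in favor — approved.
Class II: 2/3 of 6385803 = 4257202; 4,257,202 required, 4,257,190 in favor — not approved.
Class III: a majority of 5627850 is 2813926; 2,813,926 required, 2,814,666 in favor — approved.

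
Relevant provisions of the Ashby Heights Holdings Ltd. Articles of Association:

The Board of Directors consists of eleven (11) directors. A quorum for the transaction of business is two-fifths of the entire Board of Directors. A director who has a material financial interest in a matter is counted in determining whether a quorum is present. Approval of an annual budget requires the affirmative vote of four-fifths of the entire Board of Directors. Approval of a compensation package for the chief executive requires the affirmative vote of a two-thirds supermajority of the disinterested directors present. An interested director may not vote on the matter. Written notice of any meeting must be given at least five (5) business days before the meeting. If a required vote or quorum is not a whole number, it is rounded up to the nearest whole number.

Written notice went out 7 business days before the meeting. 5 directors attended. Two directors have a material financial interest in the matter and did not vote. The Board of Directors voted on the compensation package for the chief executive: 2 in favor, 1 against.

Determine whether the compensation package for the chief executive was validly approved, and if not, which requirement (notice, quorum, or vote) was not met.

Notice: 7 business days given; 5 required (7 ≥ 5). Satisfied.
Quorum: 5 present (interested directors count toward quorum); quorum is 5. Satisfied.
Vote: the compensation package for the chief executive requires two-thirds of the disinterested directors present (5 − 2 = 3). 2/3 of 3 = 2, so 2 affirmative votes are needed; 2 voted in favor. Satisfied.

Valid — all requirements satisfied.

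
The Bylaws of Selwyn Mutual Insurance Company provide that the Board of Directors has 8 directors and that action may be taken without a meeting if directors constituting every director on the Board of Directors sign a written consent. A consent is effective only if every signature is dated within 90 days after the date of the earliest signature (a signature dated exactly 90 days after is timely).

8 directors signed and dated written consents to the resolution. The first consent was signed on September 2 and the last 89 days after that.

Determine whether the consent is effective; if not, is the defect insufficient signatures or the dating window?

Effective — both the signature and dating-window requirements are satisfied.

Signatures required: every one of 8 — unanimous means all 8, so 8 needed; 8 signed. Sufficient.
Dating window: the latest signature is 89 days after the earliest; the limit is 90 days. Within the window.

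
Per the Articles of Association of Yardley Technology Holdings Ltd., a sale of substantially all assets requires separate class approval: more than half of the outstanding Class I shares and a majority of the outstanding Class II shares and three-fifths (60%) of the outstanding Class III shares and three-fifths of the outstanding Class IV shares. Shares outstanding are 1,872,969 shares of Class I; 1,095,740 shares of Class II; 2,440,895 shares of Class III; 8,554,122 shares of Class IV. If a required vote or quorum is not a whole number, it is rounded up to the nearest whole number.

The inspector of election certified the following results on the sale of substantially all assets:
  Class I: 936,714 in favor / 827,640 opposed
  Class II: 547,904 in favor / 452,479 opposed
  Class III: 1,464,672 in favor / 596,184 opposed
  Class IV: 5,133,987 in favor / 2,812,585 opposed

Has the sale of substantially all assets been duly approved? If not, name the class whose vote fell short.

Approved — every class gave the required vote.

Class I: a majority of 1872969 is 936485; 936,485 required, 936,714 in favor — approved.
Class II: a majority of 1095740 is 547871; 547,871 required, 547,904 in favor — approved.
Class III: 3/5 of 2440895 = 1464537; 1,464,537 required, 1,464,672 in favor — approved.
Class IV: 3/5 of 8554122 = 5132473.20, rounded up to 5132474; 5,132,474 required, 5,133,987 in favor — approved.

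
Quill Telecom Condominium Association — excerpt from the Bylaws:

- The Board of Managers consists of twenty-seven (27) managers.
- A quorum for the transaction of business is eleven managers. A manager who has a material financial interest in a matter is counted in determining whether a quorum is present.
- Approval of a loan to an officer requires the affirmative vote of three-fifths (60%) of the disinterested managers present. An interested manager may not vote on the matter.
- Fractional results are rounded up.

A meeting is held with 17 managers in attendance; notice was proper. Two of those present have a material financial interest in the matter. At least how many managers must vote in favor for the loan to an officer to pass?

The loan to an officer requires three-fifths of the disinterested managers present (17 − 2 = 15).
3/5 of 15 = 9.

9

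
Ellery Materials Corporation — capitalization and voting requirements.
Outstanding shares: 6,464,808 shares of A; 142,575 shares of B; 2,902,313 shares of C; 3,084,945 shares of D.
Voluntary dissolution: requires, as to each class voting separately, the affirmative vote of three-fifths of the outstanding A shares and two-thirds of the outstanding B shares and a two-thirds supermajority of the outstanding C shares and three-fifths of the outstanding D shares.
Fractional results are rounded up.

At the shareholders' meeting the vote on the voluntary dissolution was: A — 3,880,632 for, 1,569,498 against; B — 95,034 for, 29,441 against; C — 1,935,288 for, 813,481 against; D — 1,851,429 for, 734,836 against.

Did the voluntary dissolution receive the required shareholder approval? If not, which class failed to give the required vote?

A: 3/5 of 6464808 = 3878884.80, rounded up to 3878885; 3,878,885 required, 3,880,632 in favor — approved.
B: 2/3 of 142575 = 95050; 95,050 required, 95,034 in favor — not approved.
C: 2/3 of 2902313 = 1934875.33, rounded up to 1934876; 1,934,876 required, 1,935,288 in favor — approved.
D: 3/5 of 3084945 = 1850967; 1,850,967 required, 1,851,429 in favor — approved.

Not approved — the B shares did not give the required vote.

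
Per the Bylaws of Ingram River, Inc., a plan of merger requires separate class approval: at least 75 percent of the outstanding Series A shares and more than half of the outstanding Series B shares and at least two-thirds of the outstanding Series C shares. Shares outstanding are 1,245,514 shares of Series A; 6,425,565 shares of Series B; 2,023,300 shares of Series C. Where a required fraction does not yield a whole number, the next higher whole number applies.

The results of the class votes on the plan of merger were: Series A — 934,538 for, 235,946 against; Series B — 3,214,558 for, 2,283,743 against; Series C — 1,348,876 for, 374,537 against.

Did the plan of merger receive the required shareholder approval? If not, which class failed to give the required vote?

Series A: 3/4 of 1245514 = 934135.50, rounded up to 934136; 934,136 required, 934,538 in favor — approved.
Series B: a majority of 6425565 is 3212783; 3,212,783 required, 3,214,558 in favor — approved.
Series C: 2/3 of 2023300 = 1348866.67, rounded up to 1348867; 1,348,867 required, 1,348,876 in favor — approved.

Approved — every class gave the required vote.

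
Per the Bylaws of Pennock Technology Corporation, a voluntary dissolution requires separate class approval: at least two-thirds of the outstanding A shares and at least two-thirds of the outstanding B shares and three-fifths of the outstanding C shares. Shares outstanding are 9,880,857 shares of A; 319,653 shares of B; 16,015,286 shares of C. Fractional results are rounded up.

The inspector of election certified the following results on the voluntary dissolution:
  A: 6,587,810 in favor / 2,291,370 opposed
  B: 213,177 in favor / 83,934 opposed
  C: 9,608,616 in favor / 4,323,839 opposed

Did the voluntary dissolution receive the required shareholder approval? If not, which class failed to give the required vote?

Not approved — the C shares did not give the required vote.

A: 2/3 of 9880857 = 6587238; 6,587,238 required, 6,587,810 in favor — approved.
B: 2/3 of 319653 = 213102; 213,102 required, 213,177 in favor — approved.
C: 3/5 of 16015286 = 9609171.60, rounded up to 9609172; 9,609,172 required, 9,608,616 in favor — not approved.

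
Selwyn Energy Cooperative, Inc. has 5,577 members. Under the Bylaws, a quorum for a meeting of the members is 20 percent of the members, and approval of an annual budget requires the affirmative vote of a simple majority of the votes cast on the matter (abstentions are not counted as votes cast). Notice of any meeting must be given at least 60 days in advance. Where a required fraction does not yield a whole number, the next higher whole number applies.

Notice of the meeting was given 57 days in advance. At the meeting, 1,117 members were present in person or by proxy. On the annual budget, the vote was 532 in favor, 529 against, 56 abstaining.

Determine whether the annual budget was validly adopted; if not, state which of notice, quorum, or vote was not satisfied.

Invalid — notice requirement not satisfied.

Notice: 57 days given; 60 required. Not satisfied.
Quorum: 20% of 5,577 = 1,115.40, rounded up to 1,116; 1,117 present. Satisfied.
Vote: requires a majority of the votes cast (1,117 − 56 abstaining = 1,061); a majority of 1061 is 531, so 531 needed; 532 in favor. Satisfied.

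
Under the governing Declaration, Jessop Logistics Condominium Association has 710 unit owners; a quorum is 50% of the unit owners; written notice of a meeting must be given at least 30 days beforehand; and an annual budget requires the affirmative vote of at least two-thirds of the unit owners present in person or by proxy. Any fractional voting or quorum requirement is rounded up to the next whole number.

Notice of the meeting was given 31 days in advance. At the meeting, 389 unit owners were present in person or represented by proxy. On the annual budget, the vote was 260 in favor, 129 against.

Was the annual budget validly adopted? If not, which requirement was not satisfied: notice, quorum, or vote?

Notice: 31 days given; 30 required. Satisfied.
Quorum: 50% of 710 = 355; 389 present. Satisfied.
Vote: requires two-thirds of those present (389); 2/3 of 389 = 259.33, rounded up to 260, so 260 needed; 260 in favor. Satisfied.

Valid — all requirements satisfied.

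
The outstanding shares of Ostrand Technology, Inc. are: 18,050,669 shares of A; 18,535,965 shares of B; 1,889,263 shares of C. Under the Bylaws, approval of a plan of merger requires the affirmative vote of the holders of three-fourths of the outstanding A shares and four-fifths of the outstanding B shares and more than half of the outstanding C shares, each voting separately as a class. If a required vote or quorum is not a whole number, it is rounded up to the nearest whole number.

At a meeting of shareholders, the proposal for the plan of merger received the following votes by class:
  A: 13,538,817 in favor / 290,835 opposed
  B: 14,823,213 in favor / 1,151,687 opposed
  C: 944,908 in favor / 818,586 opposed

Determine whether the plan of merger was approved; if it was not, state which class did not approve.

A: 3/4 of 18050669 = 13538001.75, rounded up to 13538002; 13,538,002 required, 13,538,817 in favor — approved.
B: 4/5 of 18535965 = 14828772; 14,828,772 required, 14,823,213 in favor — not approved.
C: a majority of 1889263 is 944632; 944,632 required, 944,908 in favor — approved.

Not approved — the B shares did not give the required vote.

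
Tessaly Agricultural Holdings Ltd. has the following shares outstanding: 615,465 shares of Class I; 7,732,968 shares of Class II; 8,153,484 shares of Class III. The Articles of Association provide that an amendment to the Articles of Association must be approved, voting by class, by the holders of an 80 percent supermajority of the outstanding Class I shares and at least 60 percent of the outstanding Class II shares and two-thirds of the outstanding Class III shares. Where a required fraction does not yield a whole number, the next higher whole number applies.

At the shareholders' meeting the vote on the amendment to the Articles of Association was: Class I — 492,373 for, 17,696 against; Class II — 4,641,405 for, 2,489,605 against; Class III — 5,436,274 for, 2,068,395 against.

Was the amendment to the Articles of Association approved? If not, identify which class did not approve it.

Approved — every class gave the required vote.

Class I: 4/5 of 615465 = 492372; 492,372 required, 492,373 in favor — approved.
Class II: 3/5 of 7732968 = 4639780.80, rounded up to 4639781; 4,639,781 required, 4,641,405 in favor — approved.
Class III: 2/3 of 8153484 = 5435656; 5,435,656 required, 5,436,274 in favor — approved.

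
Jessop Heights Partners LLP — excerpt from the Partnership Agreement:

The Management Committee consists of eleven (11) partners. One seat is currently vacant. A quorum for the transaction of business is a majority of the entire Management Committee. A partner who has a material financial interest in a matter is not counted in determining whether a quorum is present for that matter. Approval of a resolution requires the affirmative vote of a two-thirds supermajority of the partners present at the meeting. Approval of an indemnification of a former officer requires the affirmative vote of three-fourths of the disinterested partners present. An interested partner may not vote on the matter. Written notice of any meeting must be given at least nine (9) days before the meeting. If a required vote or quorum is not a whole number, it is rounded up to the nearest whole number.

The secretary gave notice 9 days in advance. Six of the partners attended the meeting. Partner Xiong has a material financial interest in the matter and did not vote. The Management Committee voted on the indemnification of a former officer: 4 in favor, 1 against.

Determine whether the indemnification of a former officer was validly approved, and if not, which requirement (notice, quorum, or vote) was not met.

Notice: 9 days given; 9 required (9 ≥ 9). Satisfied.
Quorum: 6 present, but the 1 interested partner does not count, leaving 5. Quorum is 6. Not satisfied.
Vote: the indemnification of a former officer requires three-fourths of the disinterested partners present (6 − 1 = 5). 3/4 of 5 = 3.75, rounded up to 4, so 4 affirmative votes are needed; 4 voted in favor. Satisfied. (Moot — without a quorum no business can be validly transacted.)

Invalid — quorum requirement not satisfied.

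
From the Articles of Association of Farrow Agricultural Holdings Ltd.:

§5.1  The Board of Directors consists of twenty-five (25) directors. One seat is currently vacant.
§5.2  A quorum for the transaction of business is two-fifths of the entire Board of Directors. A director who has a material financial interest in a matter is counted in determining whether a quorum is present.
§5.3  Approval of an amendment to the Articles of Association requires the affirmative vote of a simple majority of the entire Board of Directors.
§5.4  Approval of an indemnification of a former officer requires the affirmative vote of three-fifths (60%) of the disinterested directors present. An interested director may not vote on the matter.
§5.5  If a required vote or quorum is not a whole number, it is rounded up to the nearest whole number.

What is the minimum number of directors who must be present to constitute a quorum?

2/5 of 25 = 10.

10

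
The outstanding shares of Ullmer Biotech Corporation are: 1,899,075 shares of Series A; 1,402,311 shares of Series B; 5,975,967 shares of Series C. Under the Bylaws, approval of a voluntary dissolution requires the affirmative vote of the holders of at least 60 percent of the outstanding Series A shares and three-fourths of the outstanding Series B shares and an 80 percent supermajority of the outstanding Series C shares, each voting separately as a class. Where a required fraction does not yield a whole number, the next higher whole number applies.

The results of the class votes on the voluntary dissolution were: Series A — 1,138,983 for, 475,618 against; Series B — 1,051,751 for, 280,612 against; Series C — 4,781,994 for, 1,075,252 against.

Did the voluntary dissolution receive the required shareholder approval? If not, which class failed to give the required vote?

Not approved — the Series A shares did not give the required vote.

Series A: 3/5 of 1899075 = 1139445; 1,139,445 required, 1,138,983 in favor — not approved.
Series B: 3/4 of 1402311 = 1051733.25, rounded up to 1051734; 1,051,734 required, 1,051,751 in favor — approved.
Series C: 4/5 of 5975967 = 4780773.60, rounded up to 4780774; 4,780,774 required, 4,781,994 in favor — approved.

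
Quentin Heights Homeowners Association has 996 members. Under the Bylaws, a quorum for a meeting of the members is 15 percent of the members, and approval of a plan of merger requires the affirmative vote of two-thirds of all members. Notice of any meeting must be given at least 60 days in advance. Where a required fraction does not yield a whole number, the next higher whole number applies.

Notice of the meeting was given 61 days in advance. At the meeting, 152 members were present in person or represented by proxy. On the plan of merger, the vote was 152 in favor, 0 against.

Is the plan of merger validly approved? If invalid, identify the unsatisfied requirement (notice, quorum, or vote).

Invalid — vote requirement not satisfied.

Notice: 61 days given; 60 required. Satisfied.
Quorum: 15% of 996 = 149.40, rounded up to 150; 152 present. Satisfied.
Vote: requires two-thirds of all members (996); 2/3 of 996 = 664, so 664 needed; 152 in favor. Not satisfied.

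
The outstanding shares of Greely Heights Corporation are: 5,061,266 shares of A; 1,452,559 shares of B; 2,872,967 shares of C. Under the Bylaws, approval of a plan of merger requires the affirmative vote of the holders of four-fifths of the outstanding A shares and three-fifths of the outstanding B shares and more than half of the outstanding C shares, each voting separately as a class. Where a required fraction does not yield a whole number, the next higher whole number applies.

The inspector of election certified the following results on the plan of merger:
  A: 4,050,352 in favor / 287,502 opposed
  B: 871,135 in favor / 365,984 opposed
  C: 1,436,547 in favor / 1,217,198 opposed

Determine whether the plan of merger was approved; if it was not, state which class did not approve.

Not approved — the B shares did not give the required vote.

A: 4/5 of 5061266 = 4049012.80, rounded up to 4049013; 4,049,013 required, 4,050,352 in favor — approved.
B: 3/5 of 1452559 = 871535.40, rounded up to 871536; 871,536 required, 871,135 in favor — not approved.
C: a majority of 2872967 is 1436484; 1,436,484 required, 1,436,547 in favor — approved.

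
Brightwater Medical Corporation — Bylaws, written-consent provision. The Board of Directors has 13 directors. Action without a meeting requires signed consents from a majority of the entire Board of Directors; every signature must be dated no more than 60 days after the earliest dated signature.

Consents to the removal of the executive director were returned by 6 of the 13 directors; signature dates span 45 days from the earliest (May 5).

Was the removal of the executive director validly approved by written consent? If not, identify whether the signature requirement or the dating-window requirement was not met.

Not effective — insufficient signatures.

Signatures required: a majority of 13 — a majority of 13 is 7, so 7 needed; 6 signed. Insufficient.
Dating window: the latest signature is 45 days after the earliest; the limit is 60 days. Within the window.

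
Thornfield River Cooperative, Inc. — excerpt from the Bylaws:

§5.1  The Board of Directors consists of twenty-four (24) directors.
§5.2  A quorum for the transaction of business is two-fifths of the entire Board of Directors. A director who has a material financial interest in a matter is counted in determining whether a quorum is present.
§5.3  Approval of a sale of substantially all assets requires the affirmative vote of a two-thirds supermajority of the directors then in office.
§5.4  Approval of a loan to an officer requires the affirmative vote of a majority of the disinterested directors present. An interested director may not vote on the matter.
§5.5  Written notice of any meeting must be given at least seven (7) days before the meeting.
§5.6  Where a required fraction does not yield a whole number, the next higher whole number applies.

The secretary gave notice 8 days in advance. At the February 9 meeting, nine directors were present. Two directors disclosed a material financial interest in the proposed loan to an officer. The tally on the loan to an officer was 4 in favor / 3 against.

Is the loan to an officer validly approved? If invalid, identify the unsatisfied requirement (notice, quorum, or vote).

Invalid — quorum requirement not satisfied.

Notice: 8 days given; 7 required (8 ≥ 7). Satisfied.
Quorum: 9 present (interested directors count toward quorum); quorum is 10. Not satisfied.
Vote: the loan to an officer requires a majority of the disinterested directors present (9 − 2 = 7). A majority of 7 is 4, so 4 affirmative votes are needed; 4 voted in favor. Satisfied. (Moot — without a quorum no business can be validly transacted.)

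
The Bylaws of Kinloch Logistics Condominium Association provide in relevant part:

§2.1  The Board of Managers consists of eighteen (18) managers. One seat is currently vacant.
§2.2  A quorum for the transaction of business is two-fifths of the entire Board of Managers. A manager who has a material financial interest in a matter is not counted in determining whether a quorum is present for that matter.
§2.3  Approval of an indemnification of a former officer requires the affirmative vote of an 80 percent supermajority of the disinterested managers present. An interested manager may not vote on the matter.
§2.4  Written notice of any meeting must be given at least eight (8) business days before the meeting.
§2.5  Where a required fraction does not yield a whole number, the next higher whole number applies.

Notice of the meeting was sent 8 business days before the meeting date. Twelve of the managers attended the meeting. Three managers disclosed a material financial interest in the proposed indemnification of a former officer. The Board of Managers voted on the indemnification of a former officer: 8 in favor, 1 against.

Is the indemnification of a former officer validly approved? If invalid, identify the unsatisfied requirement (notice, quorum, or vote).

Notice: 8 business days given; 8 required (8 ≥ 8). Satisfied.
Quorum: 12 present, but the 3 interested managers do not count, leaving 9. Quorum is 8. Satisfied.
Vote: the indemnification of a former officer requires four-fifths of the disinterested managers present (12 − 3 = 9). 4/5 of 9 = 7.20, rounded up to 8, so 8 affirmative votes are needed; 8 voted in favor. Satisfied.

Valid — all requirements satisfied.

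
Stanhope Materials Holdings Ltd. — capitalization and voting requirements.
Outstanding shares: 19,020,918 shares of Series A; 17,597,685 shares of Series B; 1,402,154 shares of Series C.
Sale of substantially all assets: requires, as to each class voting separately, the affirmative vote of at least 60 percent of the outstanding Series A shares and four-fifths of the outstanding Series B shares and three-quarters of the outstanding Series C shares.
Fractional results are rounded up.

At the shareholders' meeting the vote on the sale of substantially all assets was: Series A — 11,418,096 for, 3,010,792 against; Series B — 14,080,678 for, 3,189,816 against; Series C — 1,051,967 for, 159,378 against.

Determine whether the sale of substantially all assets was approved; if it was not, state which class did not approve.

Approved — every class gave the required vote.

Series A: 3/5 of 19020918 = 11412550.80, rounded up to 11412551; 11,412,551 required, 11,418,096 in favor — approved.
Series B: 4/5 of 17597685 = 14078148; 14,078,148 required, 14,080,678 in favor — approved.
Series C: 3/4 of 1402154 = 1051615.50, rounded up to 1051616; 1,051,616 required, 1,051,967 in favor — approved.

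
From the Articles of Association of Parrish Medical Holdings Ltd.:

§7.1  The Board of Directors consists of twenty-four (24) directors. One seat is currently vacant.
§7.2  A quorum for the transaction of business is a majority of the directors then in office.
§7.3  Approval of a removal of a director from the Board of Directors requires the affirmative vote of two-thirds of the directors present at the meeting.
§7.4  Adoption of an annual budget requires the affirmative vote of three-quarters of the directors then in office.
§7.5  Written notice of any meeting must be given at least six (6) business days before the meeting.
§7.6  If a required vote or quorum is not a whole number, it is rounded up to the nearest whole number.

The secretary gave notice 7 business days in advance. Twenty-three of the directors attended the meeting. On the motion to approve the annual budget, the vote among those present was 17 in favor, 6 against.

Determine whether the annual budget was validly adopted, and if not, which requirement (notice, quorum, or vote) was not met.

Notice: 7 business days given; 6 required (7 ≥ 6). Satisfied.
Quorum: 23 present; quorum is 12. Satisfied.
Vote: the annual budget requires three-fourths of the directors then in office (23). 3/4 of 23 = 17.25, rounded up to 18, so 18 affirmative votes are needed; 17 voted in favor. Not satisfied.

Invalid — vote requirement not satisfied.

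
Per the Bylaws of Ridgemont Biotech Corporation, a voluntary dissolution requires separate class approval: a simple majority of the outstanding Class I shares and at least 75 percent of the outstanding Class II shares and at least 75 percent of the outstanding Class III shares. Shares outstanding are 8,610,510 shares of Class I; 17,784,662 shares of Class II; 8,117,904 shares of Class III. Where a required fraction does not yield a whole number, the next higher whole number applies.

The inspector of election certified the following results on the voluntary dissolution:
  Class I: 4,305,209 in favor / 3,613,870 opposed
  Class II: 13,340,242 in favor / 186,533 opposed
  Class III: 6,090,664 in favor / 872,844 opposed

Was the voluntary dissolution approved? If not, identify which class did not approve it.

Not approved — the Class I shares did not give the required vote.

Class I: a majority of 8610510 is 4305256; 4,305,256 required, 4,305,209 in favor — not approved.
Class II: 3/4 of 17784662 = 13338496.50, rounded up to 13338497; 13,338,497 required, 13,340,242 in favor — approved.
Class III: 3/4 of 8117904 = 6088428; 6,088,428 required, 6,090,664 in favor — approved.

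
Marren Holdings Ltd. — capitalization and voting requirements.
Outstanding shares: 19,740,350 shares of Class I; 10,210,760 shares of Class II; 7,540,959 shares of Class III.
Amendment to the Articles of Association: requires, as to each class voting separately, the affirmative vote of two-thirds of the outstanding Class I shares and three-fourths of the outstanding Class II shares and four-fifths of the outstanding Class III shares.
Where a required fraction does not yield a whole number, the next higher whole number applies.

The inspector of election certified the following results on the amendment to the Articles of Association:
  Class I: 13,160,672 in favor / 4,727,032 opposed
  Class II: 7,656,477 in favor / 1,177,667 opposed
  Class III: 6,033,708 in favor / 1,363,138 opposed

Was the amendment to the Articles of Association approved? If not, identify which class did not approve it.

Not approved — the Class II shares did not give the required vote.

Class I: 2/3 of 19740350 = 13160233.33, rounded up to 13160234; 13,160,234 required, 13,160,672 in favor — approved.
Class II: 3/4 of 10210760 = 7658070; 7,658,070 required, 7,656,477 in favor — not approved.
Class III: 4/5 of 7540959 = 6032767.20, rounded up to 6032768; 6,032,768 required, 6,033,708 in favor — approved.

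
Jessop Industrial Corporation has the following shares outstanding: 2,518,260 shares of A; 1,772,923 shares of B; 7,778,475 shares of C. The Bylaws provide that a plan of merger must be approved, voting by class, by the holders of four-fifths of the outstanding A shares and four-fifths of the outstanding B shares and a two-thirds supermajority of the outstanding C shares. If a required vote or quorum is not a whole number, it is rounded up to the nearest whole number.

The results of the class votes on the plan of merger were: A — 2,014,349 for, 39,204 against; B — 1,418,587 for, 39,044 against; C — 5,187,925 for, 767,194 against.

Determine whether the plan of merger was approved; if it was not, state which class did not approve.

Not approved — the A shares did not give the required vote.

A: 4/5 of 2518260 = 2014608; 2,014,608 required, 2,014,349 in favor — not approved.
B: 4/5 of 1772923 = 1418338.40, rounded up to 1418339; 1,418,339 required, 1,418,587 in favor — approved.
C: 2/3 of 7778475 = 5185650; 5,185,650 required, 5,187,925 in favor — approved.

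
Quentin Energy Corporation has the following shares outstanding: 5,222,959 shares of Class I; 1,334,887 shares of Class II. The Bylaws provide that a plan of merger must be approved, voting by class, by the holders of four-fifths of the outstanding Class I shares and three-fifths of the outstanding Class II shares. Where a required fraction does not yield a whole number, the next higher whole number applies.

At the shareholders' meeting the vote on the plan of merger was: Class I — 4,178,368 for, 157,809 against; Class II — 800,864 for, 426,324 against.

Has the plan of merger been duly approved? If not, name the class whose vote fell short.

Not approved — the Class II shares did not give the required vote.

Class I: 4/5 of 5222959 = 4178367.20, rounded up to 4178368; 4,178,368 required, 4,178,368 in favor — approved.
Class II: 3/5 of 1334887 = 800932.20, rounded up to 800933; 800,933 required, 800,864 in favor — not approved.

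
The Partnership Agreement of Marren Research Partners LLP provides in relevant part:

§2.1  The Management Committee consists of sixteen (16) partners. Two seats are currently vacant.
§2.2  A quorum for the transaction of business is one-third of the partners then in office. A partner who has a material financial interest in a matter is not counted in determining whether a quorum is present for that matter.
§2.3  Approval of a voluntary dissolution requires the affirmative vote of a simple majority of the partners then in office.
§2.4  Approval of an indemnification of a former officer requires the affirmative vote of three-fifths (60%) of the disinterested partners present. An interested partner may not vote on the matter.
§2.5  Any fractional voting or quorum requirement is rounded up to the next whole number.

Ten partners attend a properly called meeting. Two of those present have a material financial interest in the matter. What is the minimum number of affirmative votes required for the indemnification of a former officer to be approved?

5

The indemnification of a former officer requires three-fifths of the disinterested partners present (10 − 2 = 8).
3/5 of 8 = 4.80, rounded up to 5.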